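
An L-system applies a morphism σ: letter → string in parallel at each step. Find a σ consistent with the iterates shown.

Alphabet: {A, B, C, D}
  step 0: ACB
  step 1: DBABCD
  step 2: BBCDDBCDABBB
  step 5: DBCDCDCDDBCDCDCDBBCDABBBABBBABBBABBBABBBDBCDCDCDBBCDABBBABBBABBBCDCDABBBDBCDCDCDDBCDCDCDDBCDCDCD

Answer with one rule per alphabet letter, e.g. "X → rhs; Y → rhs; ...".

A->DB, B->CD, C->AB, D->BB

  step 1 ⇒ step 2: DBABCD ⇒ BB·CD·DB·CD·AB·BB
    A ↦ DB
    B ↦ CD
    C ↦ AB
    D ↦ BB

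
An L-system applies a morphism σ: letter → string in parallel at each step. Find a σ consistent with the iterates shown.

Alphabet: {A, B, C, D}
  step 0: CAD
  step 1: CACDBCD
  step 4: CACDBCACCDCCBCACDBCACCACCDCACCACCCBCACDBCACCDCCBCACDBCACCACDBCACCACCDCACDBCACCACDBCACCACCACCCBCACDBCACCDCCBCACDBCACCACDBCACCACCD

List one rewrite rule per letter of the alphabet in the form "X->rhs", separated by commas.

A->DB, B->CCB, C->CAC, D->CD

  step 0 ⇒ step 1: CAD ⇒ CAC·DB·CD
    A ↦ DB
    C ↦ CAC
    D ↦ CD
    B ↦ CCB  (constrained at step 1)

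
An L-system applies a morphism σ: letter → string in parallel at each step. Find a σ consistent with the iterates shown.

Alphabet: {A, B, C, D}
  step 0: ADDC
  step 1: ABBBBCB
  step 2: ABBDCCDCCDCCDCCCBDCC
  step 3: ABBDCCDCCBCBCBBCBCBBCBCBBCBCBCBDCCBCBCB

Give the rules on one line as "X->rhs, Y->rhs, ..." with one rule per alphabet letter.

A->ABB, B->DCC, C->CB, D->B

  step 2 ⇒ step 3: ABBDCCDCCDCCDCCCBDCC ⇒ ABB·DCC·DCC·B·CB·CB·B·CB·CB·B·CB·CB·B·CB·CB·CB·DCC·B·CB·CB
    A ↦ ABB
    B ↦ DCC
    C ↦ CB
    D ↦ B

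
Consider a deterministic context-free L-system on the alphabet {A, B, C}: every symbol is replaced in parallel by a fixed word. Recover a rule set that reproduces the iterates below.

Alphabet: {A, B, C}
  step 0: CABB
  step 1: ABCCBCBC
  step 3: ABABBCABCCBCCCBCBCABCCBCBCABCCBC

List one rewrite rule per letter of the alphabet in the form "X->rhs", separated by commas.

  step 0 ⇒ step 1: CABB ⇒ AB·CC·BC·BC
    A ↦ CC
    B ↦ BC
    C ↦ AB

A->CC, B->BC, C->AB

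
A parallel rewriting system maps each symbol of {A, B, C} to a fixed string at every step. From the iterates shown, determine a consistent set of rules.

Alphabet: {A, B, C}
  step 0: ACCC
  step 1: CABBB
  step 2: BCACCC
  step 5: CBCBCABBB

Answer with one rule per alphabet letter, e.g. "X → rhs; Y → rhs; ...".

A->CA, B->C, C->B

  step 1 ⇒ step 2: CABBB ⇒ B·CA·C·C·C
    A ↦ CA
    B ↦ C
    C ↦ B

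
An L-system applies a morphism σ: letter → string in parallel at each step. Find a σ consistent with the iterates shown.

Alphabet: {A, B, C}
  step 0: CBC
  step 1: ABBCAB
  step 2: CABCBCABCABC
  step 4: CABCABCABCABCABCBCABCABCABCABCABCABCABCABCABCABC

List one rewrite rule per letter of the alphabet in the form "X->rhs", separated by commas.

  step 1 ⇒ step 2: ABBCAB ⇒ CA·BC·BC·AB·CA·BC
    A ↦ CA
    B ↦ BC
    C ↦ AB

A->CA, B->BC, C->AB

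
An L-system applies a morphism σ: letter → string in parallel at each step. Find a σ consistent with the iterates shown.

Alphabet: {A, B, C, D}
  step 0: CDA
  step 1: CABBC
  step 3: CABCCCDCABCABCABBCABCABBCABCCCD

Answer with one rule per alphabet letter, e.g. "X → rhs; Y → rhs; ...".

  step 0 ⇒ step 1: CDA ⇒ CAB·B·C
    A ↦ C
    C ↦ CAB
    D ↦ B
    B ↦ CCD  (constrained at step 1)

A->C, B->CCD, C->CAB, D->B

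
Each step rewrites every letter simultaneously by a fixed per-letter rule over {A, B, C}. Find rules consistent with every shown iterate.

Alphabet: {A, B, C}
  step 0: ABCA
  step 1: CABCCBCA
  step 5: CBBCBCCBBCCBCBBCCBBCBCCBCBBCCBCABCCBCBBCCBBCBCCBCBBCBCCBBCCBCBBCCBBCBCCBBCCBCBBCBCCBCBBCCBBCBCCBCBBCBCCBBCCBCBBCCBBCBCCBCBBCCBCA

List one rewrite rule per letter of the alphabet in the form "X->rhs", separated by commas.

A->CA, B->BC, C->CB

  step 0 ⇒ step 1: ABCA ⇒ CA·BC·CB·CA
    A ↦ CA
    B ↦ BC
    C ↦ CB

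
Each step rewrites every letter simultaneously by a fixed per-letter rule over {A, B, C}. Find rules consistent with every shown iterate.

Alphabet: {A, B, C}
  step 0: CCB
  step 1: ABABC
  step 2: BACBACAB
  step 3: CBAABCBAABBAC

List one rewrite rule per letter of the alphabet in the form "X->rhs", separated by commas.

A->BA, B->C, C->AB

  step 2 ⇒ step 3: BACBACAB ⇒ C·BA·AB·C·BA·AB·BA·C
    A ↦ BA
    B ↦ C
    C ↦ AB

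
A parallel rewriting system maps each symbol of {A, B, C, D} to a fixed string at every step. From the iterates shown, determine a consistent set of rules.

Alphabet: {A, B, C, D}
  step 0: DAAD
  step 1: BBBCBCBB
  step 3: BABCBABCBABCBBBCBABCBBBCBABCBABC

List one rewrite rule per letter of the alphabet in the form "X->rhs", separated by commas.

A->BC, B->BA, C->DA, D->BB

  step 0 ⇒ step 1: DAAD ⇒ BB·BC·BC·BB
    A ↦ BC
    D ↦ BB
    B ↦ BA  (constrained at step 1)
    C ↦ DA  (constrained at step 1)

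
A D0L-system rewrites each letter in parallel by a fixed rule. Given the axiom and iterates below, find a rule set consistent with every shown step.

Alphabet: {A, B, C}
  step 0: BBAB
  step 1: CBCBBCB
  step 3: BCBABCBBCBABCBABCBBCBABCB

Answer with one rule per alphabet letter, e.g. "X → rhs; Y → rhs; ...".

  step 0 ⇒ step 1: BBAB ⇒ CB·CB·B·CB
    A ↦ B
    B ↦ CB
    C ↦ AB  (constrained at step 1)

A->B, B->CB, C->AB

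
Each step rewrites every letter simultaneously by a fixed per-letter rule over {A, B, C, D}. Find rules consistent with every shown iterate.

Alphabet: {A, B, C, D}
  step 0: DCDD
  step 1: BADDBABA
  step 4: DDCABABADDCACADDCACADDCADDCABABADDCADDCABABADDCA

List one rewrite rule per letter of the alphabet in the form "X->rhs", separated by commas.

A->CA, B->A, C->DD, D->BA

  step 0 ⇒ step 1: DCDD ⇒ BA·DD·BA·BA
    C ↦ DD
    D ↦ BA
    A ↦ CA  (constrained at step 1)
    B ↦ A  (constrained at step 1)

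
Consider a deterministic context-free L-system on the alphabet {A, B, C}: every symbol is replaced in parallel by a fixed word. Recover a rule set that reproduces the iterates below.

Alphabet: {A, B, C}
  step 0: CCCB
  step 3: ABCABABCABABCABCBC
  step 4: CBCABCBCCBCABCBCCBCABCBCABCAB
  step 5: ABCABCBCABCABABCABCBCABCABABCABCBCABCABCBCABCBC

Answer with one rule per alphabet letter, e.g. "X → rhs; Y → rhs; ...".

  step 4 ⇒ step 5: CBCABCBCCBCABCBCCBCABCBCABCAB ⇒ AB·C·AB·CB·C·AB·C·AB·AB·C·AB·CB·C·AB·C·AB·AB·C·AB·CB·C·AB·C·AB·CB·C·AB·CB·C
    A ↦ CB
    B ↦ C
    C ↦ AB

A->CB, B->C, C->AB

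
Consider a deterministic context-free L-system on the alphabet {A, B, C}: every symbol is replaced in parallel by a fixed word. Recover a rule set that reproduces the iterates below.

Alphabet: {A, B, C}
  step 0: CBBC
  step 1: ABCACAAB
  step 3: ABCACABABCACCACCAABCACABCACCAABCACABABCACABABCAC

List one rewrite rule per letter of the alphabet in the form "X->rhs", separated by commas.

  step 0 ⇒ step 1: CBBC ⇒ AB·CA·CA·AB
    B ↦ CA
    C ↦ AB
    A ↦ CAC  (constrained at step 1)

A->CAC, B->CA, C->AB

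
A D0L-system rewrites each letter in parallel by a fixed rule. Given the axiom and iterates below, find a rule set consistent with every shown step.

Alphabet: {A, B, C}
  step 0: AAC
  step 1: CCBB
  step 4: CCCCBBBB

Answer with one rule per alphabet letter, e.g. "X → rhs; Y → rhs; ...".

A->C, B->A, C->BB

  step 0 ⇒ step 1: AAC ⇒ C·C·BB
    A ↦ C
    C ↦ BB
    B ↦ A  (constrained at step 1)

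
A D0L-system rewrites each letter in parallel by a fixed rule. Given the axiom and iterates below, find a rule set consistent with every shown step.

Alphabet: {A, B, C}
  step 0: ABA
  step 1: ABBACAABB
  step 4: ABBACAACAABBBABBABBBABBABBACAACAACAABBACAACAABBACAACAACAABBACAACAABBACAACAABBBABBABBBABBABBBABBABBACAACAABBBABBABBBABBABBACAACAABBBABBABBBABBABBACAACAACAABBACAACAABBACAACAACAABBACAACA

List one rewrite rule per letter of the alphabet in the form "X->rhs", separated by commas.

  step 0 ⇒ step 1: ABA ⇒ ABB·ACA·ABB
    A ↦ ABB
    B ↦ ACA
    C ↦ B  (constrained at step 1)

A->ABB, B->ACA, C->B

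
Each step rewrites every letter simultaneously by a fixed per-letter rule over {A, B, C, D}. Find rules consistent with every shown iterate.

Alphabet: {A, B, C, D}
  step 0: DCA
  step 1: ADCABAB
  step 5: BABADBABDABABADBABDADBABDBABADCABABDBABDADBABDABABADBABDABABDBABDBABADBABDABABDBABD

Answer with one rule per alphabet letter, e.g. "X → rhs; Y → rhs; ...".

A->BAB, B->D, C->DCA, D->A

  step 0 ⇒ step 1: DCA ⇒ A·DCA·BAB
    A ↦ BAB
    C ↦ DCA
    D ↦ A
    B ↦ D  (constrained at step 1)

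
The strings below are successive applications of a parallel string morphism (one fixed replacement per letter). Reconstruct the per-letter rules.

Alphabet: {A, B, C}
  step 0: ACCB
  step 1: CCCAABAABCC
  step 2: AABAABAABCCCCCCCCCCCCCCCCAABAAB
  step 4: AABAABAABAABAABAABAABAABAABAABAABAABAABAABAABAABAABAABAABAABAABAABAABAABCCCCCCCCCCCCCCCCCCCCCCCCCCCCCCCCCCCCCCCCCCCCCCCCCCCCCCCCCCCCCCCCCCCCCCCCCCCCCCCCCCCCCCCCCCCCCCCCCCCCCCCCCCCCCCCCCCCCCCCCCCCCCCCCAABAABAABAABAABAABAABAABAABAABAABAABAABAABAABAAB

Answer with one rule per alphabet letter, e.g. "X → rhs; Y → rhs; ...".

A->CCC, B->CC, C->AAB

  step 1 ⇒ step 2: CCCAABAABCC ⇒ AAB·AAB·AAB·CCC·CCC·CC·CCC·CCC·CC·AAB·AAB
    A ↦ CCC
    B ↦ CC
    C ↦ AAB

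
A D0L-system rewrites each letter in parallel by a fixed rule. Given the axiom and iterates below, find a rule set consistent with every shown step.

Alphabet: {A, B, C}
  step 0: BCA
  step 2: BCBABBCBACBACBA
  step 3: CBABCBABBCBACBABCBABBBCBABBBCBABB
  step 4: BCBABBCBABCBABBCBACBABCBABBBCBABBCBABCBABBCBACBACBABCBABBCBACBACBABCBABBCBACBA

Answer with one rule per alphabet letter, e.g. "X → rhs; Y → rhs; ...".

A->BB, B->CBA, C->B

  step 3 ⇒ step 4: CBABCBABBCBACBABCBABBBCBABBBCBABB ⇒ B·CBA·BB·CBA·B·CBA·BB·CBA·CBA·B·CBA·BB·B·CBA·BB·CBA·B·CBA·BB·CBA·CBA·CBA·B·CBA·BB·CBA·CBA·CBA·B·CBA·BB·CBA·CBA
    A ↦ BB
    B ↦ CBA
    C ↦ B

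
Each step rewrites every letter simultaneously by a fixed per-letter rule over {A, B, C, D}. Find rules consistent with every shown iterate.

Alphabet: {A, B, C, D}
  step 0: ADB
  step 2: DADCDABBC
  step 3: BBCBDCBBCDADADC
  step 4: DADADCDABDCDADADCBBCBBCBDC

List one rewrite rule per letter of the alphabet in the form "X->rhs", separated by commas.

A->BC, B->DA, C->DC, D->B

  step 3 ⇒ step 4: BBCBDCBBCDADADC ⇒ DA·DA·DC·DA·B·DC·DA·DA·DC·B·BC·B·BC·B·DC
    A ↦ BC
    B ↦ DA
    C ↦ DC
    D ↦ B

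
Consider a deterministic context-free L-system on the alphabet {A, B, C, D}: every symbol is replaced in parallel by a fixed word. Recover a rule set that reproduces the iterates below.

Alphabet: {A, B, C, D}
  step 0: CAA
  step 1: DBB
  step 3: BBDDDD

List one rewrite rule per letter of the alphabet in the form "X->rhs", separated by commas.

A->B, B->CC, C->D, D->AA

  step 0 ⇒ step 1: CAA ⇒ D·B·B
    A ↦ B
    C ↦ D
    B ↦ CC  (constrained at step 1)
    D ↦ AA  (constrained at step 1)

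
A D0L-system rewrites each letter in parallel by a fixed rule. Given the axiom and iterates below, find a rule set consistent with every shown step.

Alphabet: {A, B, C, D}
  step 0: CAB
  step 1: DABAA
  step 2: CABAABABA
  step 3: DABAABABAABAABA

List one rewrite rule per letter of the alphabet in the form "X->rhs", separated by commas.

A->BA, B->A, C->DA, D->CA

  step 2 ⇒ step 3: CABAABABA ⇒ DA·BA·A·BA·BA·A·BA·A·BA
    A ↦ BA
    B ↦ A
    C ↦ DA
  step 1 ⇒ step 2: DABAA ⇒ CA·BA·A·BA·BA
    D ↦ CA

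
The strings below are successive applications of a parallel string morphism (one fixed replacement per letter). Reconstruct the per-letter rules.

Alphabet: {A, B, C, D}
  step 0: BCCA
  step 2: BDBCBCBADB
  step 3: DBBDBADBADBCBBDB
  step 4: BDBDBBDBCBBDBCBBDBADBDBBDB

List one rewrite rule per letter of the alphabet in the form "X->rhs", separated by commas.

  step 3 ⇒ step 4: DBBDBADBADBCBBDB ⇒ B·DB·DB·B·DB·CB·B·DB·CB·B·DB·A·DB·DB·B·DB
    A ↦ CB
    B ↦ DB
    C ↦ A
    D ↦ B

A->CB, B->DB, C->A, D->B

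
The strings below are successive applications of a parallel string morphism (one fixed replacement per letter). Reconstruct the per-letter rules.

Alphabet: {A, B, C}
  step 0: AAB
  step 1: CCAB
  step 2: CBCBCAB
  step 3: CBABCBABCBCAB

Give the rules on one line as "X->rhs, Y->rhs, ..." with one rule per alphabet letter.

A->C, B->AB, C->CB

  step 2 ⇒ step 3: CBCBCAB ⇒ CB·AB·CB·AB·CB·C·AB
    A ↦ C
    B ↦ AB
    C ↦ CB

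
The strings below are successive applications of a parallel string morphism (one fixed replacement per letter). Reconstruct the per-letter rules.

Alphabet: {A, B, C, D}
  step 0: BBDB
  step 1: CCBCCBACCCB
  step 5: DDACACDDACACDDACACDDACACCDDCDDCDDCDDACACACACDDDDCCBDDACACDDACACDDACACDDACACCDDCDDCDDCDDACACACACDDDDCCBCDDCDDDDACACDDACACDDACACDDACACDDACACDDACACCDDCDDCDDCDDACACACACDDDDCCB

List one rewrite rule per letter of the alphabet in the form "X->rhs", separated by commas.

A->C, B->CCB, C->DD, D->AC

  step 0 ⇒ step 1: BBDB ⇒ CCB·CCB·AC·CCB
    B ↦ CCB
    D ↦ AC
    A ↦ C  (constrained at step 1)
    C ↦ DD  (constrained at step 1)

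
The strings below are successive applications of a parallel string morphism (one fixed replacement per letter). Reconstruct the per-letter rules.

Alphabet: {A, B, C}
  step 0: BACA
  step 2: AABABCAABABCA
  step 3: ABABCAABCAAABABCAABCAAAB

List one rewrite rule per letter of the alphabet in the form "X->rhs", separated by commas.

A->AB, B->CA, C->A

  step 2 ⇒ step 3: AABABCAABABCA ⇒ AB·AB·CA·AB·CA·A·AB·AB·CA·AB·CA·A·AB
    A ↦ AB
    B ↦ CA
    C ↦ A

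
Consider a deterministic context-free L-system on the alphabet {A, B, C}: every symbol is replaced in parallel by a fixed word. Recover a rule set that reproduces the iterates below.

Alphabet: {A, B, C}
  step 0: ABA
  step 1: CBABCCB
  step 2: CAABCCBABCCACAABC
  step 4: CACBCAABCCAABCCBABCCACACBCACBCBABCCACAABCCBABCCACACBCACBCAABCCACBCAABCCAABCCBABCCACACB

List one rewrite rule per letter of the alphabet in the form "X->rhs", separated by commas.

  step 1 ⇒ step 2: CBABCCB ⇒ CA·ABC·CB·ABC·CA·CA·ABC
    A ↦ CB
    B ↦ ABC
    C ↦ CA

A->CB, B->ABC, C->CA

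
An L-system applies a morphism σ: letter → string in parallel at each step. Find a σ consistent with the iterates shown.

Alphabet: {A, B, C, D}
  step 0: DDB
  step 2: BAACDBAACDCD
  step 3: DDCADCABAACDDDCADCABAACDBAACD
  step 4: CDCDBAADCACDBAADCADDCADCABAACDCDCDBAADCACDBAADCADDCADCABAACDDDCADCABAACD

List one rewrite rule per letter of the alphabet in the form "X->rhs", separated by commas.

A->DCA, B->D, C->BAA, D->CD

  step 3 ⇒ step 4: DDCADCABAACDDDCADCABAACDBAACD ⇒ CD·CD·BAA·DCA·CD·BAA·DCA·D·DCA·DCA·BAA·CD·CD·CD·BAA·DCA·CD·BAA·DCA·D·DCA·DCA·BAA·CD·D·DCA·DCA·BAA·CD
    A ↦ DCA
    B ↦ D
    C ↦ BAA
    D ↦ CD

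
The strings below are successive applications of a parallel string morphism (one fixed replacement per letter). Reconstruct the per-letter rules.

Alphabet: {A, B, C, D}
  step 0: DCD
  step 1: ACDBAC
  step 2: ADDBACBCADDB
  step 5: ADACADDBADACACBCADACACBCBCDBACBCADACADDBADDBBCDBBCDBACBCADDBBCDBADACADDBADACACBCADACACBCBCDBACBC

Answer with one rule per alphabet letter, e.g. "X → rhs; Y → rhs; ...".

  step 1 ⇒ step 2: ACDBAC ⇒ AD·DB·AC·BC·AD·DB
    A ↦ AD
    B ↦ BC
    C ↦ DB
    D ↦ AC

A->AD, B->BC, C->DB, D->AC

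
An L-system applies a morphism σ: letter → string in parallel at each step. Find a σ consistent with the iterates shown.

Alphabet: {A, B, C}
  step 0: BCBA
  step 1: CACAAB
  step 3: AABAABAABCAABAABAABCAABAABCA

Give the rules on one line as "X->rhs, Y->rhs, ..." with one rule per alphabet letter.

  step 0 ⇒ step 1: BCBA ⇒ C·A·C·AAB
    A ↦ AAB
    B ↦ C
    C ↦ A

A->AAB, B->C, C->A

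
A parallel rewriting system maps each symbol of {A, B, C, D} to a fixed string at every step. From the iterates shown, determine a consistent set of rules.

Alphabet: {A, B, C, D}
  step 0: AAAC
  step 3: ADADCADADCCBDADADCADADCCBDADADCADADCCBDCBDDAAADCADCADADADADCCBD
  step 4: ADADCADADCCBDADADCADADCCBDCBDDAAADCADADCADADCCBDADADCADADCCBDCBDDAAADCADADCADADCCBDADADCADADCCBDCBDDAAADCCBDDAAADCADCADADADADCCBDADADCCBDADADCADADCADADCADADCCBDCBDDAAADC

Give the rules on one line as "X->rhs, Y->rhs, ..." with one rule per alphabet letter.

  step 3 ⇒ step 4: ADADCADADCCBDADADCADADCCBDADADCADADCCBDCBDDAAADCADCADADADADCCBD ⇒ AD·ADC·AD·ADC·CBD·AD·ADC·AD·ADC·CBD·CBD·DAA·ADC·AD·ADC·AD·ADC·CBD·AD·ADC·AD·ADC·CBD·CBD·DAA·ADC·AD·ADC·AD·ADC·CBD·AD·ADC·AD·ADC·CBD·CBD·DAA·ADC·CBD·DAA·ADC·ADC·AD·AD·AD·ADC·CBD·AD·ADC·CBD·AD·ADC·AD·ADC·AD·ADC·AD·ADC·CBD·CBD·DAA·ADC
    A ↦ AD
    B ↦ DAA
    C ↦ CBD
    D ↦ ADC

A->AD, B->DAA, C->CBD, D->ADC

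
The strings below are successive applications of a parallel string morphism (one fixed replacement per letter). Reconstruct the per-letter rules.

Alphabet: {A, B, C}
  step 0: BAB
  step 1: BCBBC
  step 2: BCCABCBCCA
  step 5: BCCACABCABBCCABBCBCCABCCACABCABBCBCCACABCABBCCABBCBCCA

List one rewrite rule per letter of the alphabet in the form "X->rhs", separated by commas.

  step 1 ⇒ step 2: BCBBC ⇒ BC·CA·BC·BC·CA
    B ↦ BC
    C ↦ CA
  step 0 ⇒ step 1: BAB ⇒ BC·B·BC
    A ↦ B

A->B, B->BC, C->CA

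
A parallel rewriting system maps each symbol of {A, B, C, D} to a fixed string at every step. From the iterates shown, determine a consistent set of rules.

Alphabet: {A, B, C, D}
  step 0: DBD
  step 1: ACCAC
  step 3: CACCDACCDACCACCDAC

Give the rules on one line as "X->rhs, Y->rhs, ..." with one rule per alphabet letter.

  step 0 ⇒ step 1: DBD ⇒ AC·C·AC
    B ↦ C
    D ↦ AC
    A ↦ BD  (constrained at step 1)
    C ↦ CD  (constrained at step 1)

A->BD, B->C, C->CD, D->AC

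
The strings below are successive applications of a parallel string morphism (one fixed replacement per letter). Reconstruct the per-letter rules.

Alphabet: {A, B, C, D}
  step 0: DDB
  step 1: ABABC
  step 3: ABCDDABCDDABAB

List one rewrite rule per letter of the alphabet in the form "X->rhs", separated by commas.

  step 0 ⇒ step 1: DDB ⇒ AB·AB·C
    B ↦ C
    D ↦ AB
    A ↦ DB  (constrained at step 1)
    C ↦ DD  (constrained at step 1)

A->DB, B->C, C->DD, D->AB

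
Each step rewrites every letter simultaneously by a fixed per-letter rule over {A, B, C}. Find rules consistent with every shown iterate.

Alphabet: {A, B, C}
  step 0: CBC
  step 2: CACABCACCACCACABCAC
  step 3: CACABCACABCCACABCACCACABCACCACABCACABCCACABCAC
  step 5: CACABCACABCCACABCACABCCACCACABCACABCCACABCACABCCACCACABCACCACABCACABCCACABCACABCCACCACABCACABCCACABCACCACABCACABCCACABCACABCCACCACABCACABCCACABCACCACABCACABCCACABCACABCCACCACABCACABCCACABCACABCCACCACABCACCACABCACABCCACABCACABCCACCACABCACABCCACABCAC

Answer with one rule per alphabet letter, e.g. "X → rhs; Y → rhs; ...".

  step 2 ⇒ step 3: CACABCACCACCACABCAC ⇒ CAC·AB·CAC·AB·C·CAC·AB·CAC·CAC·AB·CAC·CAC·AB·CAC·AB·C·CAC·AB·CAC
    A ↦ AB
    B ↦ C
    C ↦ CAC

A->AB, B->C, C->CAC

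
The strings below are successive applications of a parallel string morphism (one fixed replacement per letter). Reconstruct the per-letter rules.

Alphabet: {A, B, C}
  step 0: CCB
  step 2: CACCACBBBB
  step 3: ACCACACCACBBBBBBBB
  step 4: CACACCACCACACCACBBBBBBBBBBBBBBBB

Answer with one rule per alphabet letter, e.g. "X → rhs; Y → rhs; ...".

A->C, B->BB, C->AC

  step 3 ⇒ step 4: ACCACACCACBBBBBBBB ⇒ C·AC·AC·C·AC·C·AC·AC·C·AC·BB·BB·BB·BB·BB·BB·BB·BB
    A ↦ C
    B ↦ BB
    C ↦ AC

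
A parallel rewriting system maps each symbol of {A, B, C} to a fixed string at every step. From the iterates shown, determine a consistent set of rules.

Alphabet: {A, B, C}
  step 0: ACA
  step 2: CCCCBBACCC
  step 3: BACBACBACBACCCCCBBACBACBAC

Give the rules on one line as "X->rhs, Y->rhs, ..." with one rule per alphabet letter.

  step 2 ⇒ step 3: CCCCBBACCC ⇒ BAC·BAC·BAC·BAC·CC·CC·B·BAC·BAC·BAC
    A ↦ B
    B ↦ CC
    C ↦ BAC

A->B, B->CC, C->BAC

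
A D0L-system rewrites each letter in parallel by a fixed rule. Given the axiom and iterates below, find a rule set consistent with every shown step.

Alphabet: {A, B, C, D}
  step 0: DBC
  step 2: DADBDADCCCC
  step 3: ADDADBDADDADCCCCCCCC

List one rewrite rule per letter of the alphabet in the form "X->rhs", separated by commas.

A->D, B->BD, C->CC, D->AD

  step 2 ⇒ step 3: DADBDADCCCC ⇒ AD·D·AD·BD·AD·D·AD·CC·CC·CC·CC
    A ↦ D
    B ↦ BD
    C ↦ CC
    D ↦ AD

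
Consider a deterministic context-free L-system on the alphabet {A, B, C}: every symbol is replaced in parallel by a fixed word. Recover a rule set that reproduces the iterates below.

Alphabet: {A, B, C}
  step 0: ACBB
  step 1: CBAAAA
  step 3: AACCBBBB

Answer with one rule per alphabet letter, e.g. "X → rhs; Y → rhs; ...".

  step 0 ⇒ step 1: ACBB ⇒ C·B·AA·AA
    A ↦ C
    B ↦ AA
    C ↦ B

A->C, B->AA, C->B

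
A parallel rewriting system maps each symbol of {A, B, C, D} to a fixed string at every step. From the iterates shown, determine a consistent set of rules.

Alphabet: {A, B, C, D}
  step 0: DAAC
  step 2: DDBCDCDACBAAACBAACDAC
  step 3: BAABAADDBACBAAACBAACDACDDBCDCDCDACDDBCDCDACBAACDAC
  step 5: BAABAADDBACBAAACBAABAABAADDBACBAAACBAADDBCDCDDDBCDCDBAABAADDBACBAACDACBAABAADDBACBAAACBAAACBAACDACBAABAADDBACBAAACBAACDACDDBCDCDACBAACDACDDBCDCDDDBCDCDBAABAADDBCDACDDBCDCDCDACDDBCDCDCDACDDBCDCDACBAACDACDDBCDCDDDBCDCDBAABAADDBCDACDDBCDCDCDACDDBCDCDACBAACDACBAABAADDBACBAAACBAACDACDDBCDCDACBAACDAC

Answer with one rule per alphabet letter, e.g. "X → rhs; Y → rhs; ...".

A->CD, B->DDB, C->AC, D->BAA

  step 2 ⇒ step 3: DDBCDCDACBAAACBAACDAC ⇒ BAA·BAA·DDB·AC·BAA·AC·BAA·CD·AC·DDB·CD·CD·CD·AC·DDB·CD·CD·AC·BAA·CD·AC
    A ↦ CD
    B ↦ DDB
    C ↦ AC
    D ↦ BAA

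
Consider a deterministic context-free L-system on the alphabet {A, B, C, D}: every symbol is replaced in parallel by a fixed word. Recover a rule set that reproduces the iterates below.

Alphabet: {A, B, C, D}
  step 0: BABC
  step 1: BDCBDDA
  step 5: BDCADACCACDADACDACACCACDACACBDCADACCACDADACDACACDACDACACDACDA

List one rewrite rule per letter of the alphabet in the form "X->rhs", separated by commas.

A->C, B->BD, C->DA, D->CA

  step 0 ⇒ step 1: BABC ⇒ BD·C·BD·DA
    A ↦ C
    B ↦ BD
    C ↦ DA
    D ↦ CA  (constrained at step 1)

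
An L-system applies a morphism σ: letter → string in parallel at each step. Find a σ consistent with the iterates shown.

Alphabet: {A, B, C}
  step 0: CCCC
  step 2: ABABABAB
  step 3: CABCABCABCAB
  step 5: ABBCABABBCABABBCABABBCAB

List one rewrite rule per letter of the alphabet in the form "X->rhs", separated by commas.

A->C, B->AB, C->B

  step 2 ⇒ step 3: ABABABAB ⇒ C·AB·C·AB·C·AB·C·AB
    A ↦ C
    B ↦ AB
    C ↦ B  (constrained at step 0)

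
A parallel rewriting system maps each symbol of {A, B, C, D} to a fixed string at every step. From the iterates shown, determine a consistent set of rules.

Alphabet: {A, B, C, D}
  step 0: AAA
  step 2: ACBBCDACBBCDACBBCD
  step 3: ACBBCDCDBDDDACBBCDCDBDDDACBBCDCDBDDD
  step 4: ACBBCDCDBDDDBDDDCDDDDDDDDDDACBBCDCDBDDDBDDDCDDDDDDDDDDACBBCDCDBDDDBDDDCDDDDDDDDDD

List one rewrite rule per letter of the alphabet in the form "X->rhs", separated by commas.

A->ACB, B->CD, C->B, D->DDD

  step 3 ⇒ step 4: ACBBCDCDBDDDACBBCDCDBDDDACBBCDCDBDDD ⇒ ACB·B·CD·CD·B·DDD·B·DDD·CD·DDD·DDD·DDD·ACB·B·CD·CD·B·DDD·B·DDD·CD·DDD·DDD·DDD·ACB·B·CD·CD·B·DDD·B·DDD·CD·DDD·DDD·DDD
    A ↦ ACB
    B ↦ CD
    C ↦ B
    D ↦ DDD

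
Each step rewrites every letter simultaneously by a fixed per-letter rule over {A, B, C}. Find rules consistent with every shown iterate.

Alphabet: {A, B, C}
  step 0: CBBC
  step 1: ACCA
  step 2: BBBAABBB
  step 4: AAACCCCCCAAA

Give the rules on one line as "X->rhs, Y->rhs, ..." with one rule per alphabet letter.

A->BBB, B->C, C->A

  step 1 ⇒ step 2: ACCA ⇒ BBB·A·A·BBB
    A ↦ BBB
    C ↦ A
  step 0 ⇒ step 1: CBBC ⇒ A·C·C·A
    B ↦ C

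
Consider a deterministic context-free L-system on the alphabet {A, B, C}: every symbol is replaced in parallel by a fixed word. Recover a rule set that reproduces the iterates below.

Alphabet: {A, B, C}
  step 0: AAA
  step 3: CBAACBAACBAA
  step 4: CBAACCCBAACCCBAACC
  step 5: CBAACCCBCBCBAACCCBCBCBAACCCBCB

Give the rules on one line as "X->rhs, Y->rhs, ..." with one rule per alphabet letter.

A->C, B->AA, C->CB

  step 4 ⇒ step 5: CBAACCCBAACCCBAACC ⇒ CB·AA·C·C·CB·CB·CB·AA·C·C·CB·CB·CB·AA·C·C·CB·CB
    A ↦ C
    B ↦ AA
    C ↦ CB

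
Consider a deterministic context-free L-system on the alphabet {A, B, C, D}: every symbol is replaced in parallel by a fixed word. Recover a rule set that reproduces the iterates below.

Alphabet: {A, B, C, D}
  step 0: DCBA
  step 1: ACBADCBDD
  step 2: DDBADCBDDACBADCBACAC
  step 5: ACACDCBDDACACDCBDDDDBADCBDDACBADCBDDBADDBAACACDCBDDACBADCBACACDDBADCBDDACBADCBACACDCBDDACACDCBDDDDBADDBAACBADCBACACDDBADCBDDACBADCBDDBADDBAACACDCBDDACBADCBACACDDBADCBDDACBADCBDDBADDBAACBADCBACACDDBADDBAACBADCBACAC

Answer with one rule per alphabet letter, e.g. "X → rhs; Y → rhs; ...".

A->DD, B->DCB, C->BA, D->AC

  step 1 ⇒ step 2: ACBADCBDD ⇒ DD·BA·DCB·DD·AC·BA·DCB·AC·AC
    A ↦ DD
    B ↦ DCB
    C ↦ BA
    D ↦ AC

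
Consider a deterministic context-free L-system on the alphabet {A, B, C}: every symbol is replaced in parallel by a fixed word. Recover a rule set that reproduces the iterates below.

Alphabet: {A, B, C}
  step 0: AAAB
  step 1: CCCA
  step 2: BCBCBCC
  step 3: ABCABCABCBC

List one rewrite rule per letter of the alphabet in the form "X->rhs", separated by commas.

  step 2 ⇒ step 3: BCBCBCC ⇒ A·BC·A·BC·A·BC·BC
    B ↦ A
    C ↦ BC
  step 0 ⇒ step 1: AAAB ⇒ C·C·C·A
    A ↦ C

A->C, B->A, C->BC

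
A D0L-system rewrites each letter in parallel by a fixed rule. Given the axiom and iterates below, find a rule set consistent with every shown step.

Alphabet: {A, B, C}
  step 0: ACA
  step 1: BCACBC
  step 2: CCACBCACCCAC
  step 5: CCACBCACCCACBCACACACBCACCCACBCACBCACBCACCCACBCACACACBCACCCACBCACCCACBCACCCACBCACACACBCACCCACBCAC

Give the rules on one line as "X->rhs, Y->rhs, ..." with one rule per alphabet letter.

  step 1 ⇒ step 2: BCACBC ⇒ CC·AC·BC·AC·CC·AC
    A ↦ BC
    B ↦ CC
    C ↦ AC

A->BC, B->CC, C->AC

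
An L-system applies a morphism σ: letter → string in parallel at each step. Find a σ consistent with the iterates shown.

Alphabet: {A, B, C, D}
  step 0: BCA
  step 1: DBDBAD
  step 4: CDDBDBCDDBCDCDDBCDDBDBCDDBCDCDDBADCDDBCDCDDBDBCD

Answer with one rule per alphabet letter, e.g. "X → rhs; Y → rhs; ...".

A->AD, B->DB, C->DB, D->CD

  step 0 ⇒ step 1: BCA ⇒ DB·DB·AD
    A ↦ AD
    B ↦ DB
    C ↦ DB
    D ↦ CD  (constrained at step 1)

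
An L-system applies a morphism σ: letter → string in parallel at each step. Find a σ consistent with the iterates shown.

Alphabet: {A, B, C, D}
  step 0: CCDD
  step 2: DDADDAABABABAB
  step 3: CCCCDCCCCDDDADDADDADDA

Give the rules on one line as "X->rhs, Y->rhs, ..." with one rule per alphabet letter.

  step 2 ⇒ step 3: DDADDAABABABAB ⇒ CC·CC·D·CC·CC·D·D·DA·D·DA·D·DA·D·DA
    A ↦ D
    B ↦ DA
    D ↦ CC
    C ↦ AB  (constrained at step 0)

A->D, B->DA, C->AB, D->CC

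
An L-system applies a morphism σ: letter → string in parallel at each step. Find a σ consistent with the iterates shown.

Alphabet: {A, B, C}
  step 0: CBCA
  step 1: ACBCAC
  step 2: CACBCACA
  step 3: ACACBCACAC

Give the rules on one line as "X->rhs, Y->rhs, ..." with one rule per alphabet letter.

A->C, B->CBC, C->A

  step 2 ⇒ step 3: CACBCACA ⇒ A·C·A·CBC·A·C·A·C
    A ↦ C
    B ↦ CBC
    C ↦ A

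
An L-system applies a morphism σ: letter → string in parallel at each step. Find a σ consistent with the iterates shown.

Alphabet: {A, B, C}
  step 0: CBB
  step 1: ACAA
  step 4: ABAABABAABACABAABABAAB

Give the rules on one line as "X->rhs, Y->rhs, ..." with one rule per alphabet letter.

A->AB, B->A, C->AC

  step 0 ⇒ step 1: CBB ⇒ AC·A·A
    B ↦ A
    C ↦ AC
    A ↦ AB  (constrained at step 1)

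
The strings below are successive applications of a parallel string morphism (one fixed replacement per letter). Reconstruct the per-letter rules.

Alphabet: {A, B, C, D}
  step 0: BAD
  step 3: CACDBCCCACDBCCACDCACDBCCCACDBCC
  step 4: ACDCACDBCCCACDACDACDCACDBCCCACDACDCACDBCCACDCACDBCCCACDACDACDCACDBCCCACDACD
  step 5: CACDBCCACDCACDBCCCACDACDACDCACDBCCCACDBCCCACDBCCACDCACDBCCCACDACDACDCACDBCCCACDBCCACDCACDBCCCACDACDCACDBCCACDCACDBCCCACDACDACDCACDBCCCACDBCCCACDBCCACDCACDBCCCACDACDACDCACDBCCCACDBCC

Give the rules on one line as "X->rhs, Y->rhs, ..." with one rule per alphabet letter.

  step 4 ⇒ step 5: ACDCACDBCCCACDACDACDCACDBCCCACDACDCACDBCCACDCACDBCCCACDACDACDCACDBCCCACDACD ⇒ C·ACD·BCC·ACD·C·ACD·BCC·C·ACD·ACD·ACD·C·ACD·BCC·C·ACD·BCC·C·ACD·BCC·ACD·C·ACD·BCC·C·ACD·ACD·ACD·C·ACD·BCC·C·ACD·BCC·ACD·C·ACD·BCC·C·ACD·ACD·C·ACD·BCC·ACD·C·ACD·BCC·C·ACD·ACD·ACD·C·ACD·BCC·C·ACD·BCC·C·ACD·BCC·ACD·C·ACD·BCC·C·ACD·ACD·ACD·C·ACD·BCC·C·ACD·BCC
    A ↦ C
    B ↦ C
    C ↦ ACD
    D ↦ BCC

A->C, B->C, C->ACD, D->BCC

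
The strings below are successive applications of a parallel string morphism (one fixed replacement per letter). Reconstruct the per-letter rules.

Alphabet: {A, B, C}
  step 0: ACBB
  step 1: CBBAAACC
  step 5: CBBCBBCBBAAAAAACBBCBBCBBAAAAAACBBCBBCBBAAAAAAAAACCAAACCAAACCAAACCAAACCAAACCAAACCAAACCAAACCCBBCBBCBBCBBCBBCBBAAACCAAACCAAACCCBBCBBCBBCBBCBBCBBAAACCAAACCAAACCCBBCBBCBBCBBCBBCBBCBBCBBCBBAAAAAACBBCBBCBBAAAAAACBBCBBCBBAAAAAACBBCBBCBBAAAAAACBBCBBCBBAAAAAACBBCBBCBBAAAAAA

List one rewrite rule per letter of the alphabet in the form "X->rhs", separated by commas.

A->CBB, B->C, C->AAA

  step 0 ⇒ step 1: ACBB ⇒ CBB·AAA·C·C
    A ↦ CBB
    B ↦ C
    C ↦ AAA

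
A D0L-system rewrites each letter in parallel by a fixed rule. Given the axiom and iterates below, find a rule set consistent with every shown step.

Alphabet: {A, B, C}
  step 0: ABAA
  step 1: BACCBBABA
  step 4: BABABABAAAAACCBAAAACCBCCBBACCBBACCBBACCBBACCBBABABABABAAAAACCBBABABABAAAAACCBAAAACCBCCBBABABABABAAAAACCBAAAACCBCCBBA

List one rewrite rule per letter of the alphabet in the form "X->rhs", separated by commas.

A->BA, B->CCB, C->AA

  step 0 ⇒ step 1: ABAA ⇒ BA·CCB·BA·BA
    A ↦ BA
    B ↦ CCB
    C ↦ AA  (constrained at step 1)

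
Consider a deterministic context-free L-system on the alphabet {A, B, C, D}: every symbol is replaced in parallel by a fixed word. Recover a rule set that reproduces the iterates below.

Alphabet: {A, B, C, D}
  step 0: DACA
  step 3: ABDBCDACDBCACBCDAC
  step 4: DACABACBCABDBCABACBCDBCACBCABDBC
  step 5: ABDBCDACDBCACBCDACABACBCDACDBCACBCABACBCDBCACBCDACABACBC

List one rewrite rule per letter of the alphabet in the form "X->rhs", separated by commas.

A->D, B->AC, C->BC, D->AB

  step 4 ⇒ step 5: DACABACBCABDBCABACBCDBCACBCABDBC ⇒ AB·D·BC·D·AC·D·BC·AC·BC·D·AC·AB·AC·BC·D·AC·D·BC·AC·BC·AB·AC·BC·D·BC·AC·BC·D·AC·AB·AC·BC
    A ↦ D
    B ↦ AC
    C ↦ BC
    D ↦ AB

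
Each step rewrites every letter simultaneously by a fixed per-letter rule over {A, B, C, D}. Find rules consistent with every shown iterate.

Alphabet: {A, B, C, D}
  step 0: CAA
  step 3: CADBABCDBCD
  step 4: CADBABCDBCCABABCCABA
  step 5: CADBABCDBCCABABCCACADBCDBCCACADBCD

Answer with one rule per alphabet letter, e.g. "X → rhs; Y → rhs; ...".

A->D, B->BC, C->CA, D->BA

  step 4 ⇒ step 5: CADBABCDBCCABABCCABA ⇒ CA·D·BA·BC·D·BC·CA·BA·BC·CA·CA·D·BC·D·BC·CA·CA·D·BC·D
    A ↦ D
    B ↦ BC
    C ↦ CA
    D ↦ BA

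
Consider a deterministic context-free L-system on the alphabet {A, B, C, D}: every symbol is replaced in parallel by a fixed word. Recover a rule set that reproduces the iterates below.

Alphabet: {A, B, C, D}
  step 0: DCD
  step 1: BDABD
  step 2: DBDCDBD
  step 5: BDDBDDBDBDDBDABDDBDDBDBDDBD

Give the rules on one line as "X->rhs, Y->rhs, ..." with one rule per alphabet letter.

  step 1 ⇒ step 2: BDABD ⇒ D·BD·C·D·BD
    A ↦ C
    B ↦ D
    D ↦ BD
  step 0 ⇒ step 1: DCD ⇒ BD·A·BD
    C ↦ A

A->C, B->D, C->A, D->BD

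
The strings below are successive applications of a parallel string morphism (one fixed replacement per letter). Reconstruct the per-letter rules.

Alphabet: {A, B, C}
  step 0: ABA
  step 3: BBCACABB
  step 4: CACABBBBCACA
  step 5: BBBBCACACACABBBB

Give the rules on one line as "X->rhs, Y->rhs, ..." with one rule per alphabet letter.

  step 4 ⇒ step 5: CACABBBBCACA ⇒ B·B·B·B·CA·CA·CA·CA·B·B·B·B
    A ↦ B
    B ↦ CA
    C ↦ B

A->B, B->CA, C->B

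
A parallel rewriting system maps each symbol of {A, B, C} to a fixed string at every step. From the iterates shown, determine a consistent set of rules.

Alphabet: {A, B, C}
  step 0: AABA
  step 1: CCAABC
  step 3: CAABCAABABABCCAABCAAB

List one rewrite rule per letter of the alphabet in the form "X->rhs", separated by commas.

  step 0 ⇒ step 1: AABA ⇒ C·C·AAB·C
    A ↦ C
    B ↦ AAB
    C ↦ AB  (constrained at step 1)

A->C, B->AAB, C->AB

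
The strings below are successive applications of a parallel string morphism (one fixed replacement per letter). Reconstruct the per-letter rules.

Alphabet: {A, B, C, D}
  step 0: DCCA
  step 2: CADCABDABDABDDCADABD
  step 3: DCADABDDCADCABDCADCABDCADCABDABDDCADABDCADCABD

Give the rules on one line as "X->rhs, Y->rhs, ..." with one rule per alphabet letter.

  step 2 ⇒ step 3: CADCABDABDABDDCADABD ⇒ D·CAD·ABD·D·CAD·C·ABD·CAD·C·ABD·CAD·C·ABD·ABD·D·CAD·ABD·CAD·C·ABD
    A ↦ CAD
    B ↦ C
    C ↦ D
    D ↦ ABD

A->CAD, B->C, C->D, D->ABD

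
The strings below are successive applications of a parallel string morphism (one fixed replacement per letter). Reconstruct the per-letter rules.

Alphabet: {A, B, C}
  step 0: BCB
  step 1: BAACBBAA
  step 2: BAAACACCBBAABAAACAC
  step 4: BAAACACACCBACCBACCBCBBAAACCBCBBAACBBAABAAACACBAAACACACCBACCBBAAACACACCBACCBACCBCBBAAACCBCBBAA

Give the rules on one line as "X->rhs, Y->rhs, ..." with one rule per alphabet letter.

  step 1 ⇒ step 2: BAACBBAA ⇒ BAA·AC·AC·CB·BAA·BAA·AC·AC
    A ↦ AC
    B ↦ BAA
    C ↦ CB

A->AC, B->BAA, C->CB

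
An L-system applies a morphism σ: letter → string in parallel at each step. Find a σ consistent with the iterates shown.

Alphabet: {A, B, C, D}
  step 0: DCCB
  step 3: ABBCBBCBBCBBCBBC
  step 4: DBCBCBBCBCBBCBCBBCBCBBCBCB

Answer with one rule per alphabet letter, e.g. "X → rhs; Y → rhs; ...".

A->D, B->BC, C->B, D->AB

  step 3 ⇒ step 4: ABBCBBCBBCBBCBBC ⇒ D·BC·BC·B·BC·BC·B·BC·BC·B·BC·BC·B·BC·BC·B
    A ↦ D
    B ↦ BC
    C ↦ B
    D ↦ AB  (constrained at step 0)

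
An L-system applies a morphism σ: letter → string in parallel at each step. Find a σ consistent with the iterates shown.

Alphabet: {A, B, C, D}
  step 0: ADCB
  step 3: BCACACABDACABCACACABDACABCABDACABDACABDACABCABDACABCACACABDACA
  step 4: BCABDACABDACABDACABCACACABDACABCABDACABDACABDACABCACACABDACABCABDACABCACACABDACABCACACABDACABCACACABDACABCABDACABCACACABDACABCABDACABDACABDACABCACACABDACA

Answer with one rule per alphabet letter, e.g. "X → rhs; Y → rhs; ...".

  step 3 ⇒ step 4: BCACACABDACABCACACABDACABCABDACABDACABDACABCABDACABCACACABDACA ⇒ BCA·BDA·CA·BDA·CA·BDA·CA·BCA·CA·CA·BDA·CA·BCA·BDA·CA·BDA·CA·BDA·CA·BCA·CA·CA·BDA·CA·BCA·BDA·CA·BCA·CA·CA·BDA·CA·BCA·CA·CA·BDA·CA·BCA·CA·CA·BDA·CA·BCA·BDA·CA·BCA·CA·CA·BDA·CA·BCA·BDA·CA·BDA·CA·BDA·CA·BCA·CA·CA·BDA·CA
    A ↦ CA
    B ↦ BCA
    C ↦ BDA
    D ↦ CA

A->CA, B->BCA, C->BDA, D->CA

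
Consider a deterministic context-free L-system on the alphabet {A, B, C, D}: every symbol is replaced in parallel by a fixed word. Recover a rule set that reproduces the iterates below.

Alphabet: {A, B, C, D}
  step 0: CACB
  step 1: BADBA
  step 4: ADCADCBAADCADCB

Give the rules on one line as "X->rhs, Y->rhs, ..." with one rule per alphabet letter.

  step 0 ⇒ step 1: CACB ⇒ B·AD·B·A
    A ↦ AD
    B ↦ A
    C ↦ B
    D ↦ C  (constrained at step 1)

A->AD, B->A, C->B, D->C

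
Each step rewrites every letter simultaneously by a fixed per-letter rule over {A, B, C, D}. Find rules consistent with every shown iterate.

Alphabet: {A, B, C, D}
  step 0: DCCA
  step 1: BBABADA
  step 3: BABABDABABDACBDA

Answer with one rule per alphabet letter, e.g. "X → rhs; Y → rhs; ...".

  step 0 ⇒ step 1: DCCA ⇒ B·BA·BA·DA
    A ↦ DA
    C ↦ BA
    D ↦ B
    B ↦ C  (constrained at step 1)

A->DA, B->C, C->BA, D->B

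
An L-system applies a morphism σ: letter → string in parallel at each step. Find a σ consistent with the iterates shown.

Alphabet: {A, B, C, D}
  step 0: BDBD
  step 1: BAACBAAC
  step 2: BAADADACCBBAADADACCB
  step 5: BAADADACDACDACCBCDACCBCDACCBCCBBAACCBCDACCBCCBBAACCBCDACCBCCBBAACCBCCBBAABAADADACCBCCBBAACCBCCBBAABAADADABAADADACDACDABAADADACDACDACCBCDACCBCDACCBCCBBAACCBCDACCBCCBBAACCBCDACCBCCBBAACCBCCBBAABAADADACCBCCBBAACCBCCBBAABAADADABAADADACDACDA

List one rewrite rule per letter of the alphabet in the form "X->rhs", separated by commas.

A->DA, B->BAA, C->CCB, D->C

  step 1 ⇒ step 2: BAACBAAC ⇒ BAA·DA·DA·CCB·BAA·DA·DA·CCB
    A ↦ DA
    B ↦ BAA
    C ↦ CCB
  step 0 ⇒ step 1: BDBD ⇒ BAA·C·BAA·C
    D ↦ C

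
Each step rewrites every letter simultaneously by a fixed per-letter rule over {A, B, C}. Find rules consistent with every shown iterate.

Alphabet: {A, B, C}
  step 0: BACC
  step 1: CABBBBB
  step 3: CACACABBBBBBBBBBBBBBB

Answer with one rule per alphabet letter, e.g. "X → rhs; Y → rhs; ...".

  step 0 ⇒ step 1: BACC ⇒ CA·B·BB·BB
    A ↦ B
    B ↦ CA
    C ↦ BB

A->B, B->CA, C->BB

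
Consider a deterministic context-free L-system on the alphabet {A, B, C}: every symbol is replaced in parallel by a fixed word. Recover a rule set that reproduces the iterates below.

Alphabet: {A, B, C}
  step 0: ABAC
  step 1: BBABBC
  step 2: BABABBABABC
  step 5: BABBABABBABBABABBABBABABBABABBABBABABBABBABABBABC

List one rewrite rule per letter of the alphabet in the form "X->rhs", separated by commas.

  step 1 ⇒ step 2: BBABBC ⇒ BA·BA·B·BA·BA·BC
    A ↦ B
    B ↦ BA
    C ↦ BC

A->B, B->BA, C->BC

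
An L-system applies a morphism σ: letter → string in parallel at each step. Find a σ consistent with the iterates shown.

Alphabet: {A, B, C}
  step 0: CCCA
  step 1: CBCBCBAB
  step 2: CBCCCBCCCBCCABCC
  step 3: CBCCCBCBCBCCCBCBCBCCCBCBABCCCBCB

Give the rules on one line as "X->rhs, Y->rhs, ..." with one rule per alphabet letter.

A->AB, B->CC, C->CB

  step 2 ⇒ step 3: CBCCCBCCCBCCABCC ⇒ CB·CC·CB·CB·CB·CC·CB·CB·CB·CC·CB·CB·AB·CC·CB·CB
    A ↦ AB
    B ↦ CC
    C ↦ CB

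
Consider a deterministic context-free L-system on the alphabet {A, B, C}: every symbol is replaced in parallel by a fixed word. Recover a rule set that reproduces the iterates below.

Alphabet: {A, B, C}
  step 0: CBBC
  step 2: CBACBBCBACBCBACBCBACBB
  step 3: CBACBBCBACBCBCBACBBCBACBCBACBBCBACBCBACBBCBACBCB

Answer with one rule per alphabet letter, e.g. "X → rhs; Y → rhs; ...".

A->B, B->CB, C->CBA

  step 2 ⇒ step 3: CBACBBCBACBCBACBCBACBB ⇒ CBA·CB·B·CBA·CB·CB·CBA·CB·B·CBA·CB·CBA·CB·B·CBA·CB·CBA·CB·B·CBA·CB·CB
    A ↦ B
    B ↦ CB
    C ↦ CBA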